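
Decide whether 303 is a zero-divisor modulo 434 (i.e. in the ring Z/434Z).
NO

gcd(303, 434) = 1, so 303 is a unit in Z/434Z (it has a multiplicative inverse). A unit cannot be a zero-divisor: if 303·b ≡ 0 then multiplying both sides by 303^(−1) gives b ≡ 0. So 303 is not a zero-divisor.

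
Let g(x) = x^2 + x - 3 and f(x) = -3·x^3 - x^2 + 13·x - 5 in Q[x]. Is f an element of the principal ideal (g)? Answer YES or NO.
In Q[x] the ideal (g) consists of all multiples of g, so f ∈ (g) iff g | f, i.e. iff the remainder of f on division by g is 0. Divide f by g (g is monic, so eliminate the leading term of the running remainder at each step):
  leading term -3·x^3: subtract (-3·x)·g(x) = -3·x^3 - 3·x^2 + 9·x, leaving 2·x^2 + 4·x - 5
  leading term 2·x^2: subtract (2)·g(x) = 2·x^2 + 2·x - 6, leaving 2·x + 1
The remainder r(x) = 2·x + 1 ≠ 0 (and deg r < deg g), so g ∤ f, i.e. f ∉ (g).

Final answer: NO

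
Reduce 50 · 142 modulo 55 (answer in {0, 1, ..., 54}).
Reduce the factors first: 142 ≡ 32 (mod 55), so 50 · 142 ≡ 50 · 32 (mod 55). 50 · 32 = 1600. Dividing by 55: 1600 = 29·55 + 5. So (50 · 142) mod 55 = 5.

Final answer: 5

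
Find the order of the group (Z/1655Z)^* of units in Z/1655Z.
(Z/1655Z)^* consists of the classes a with gcd(a, 1655) = 1, so its order is φ(1655). φ is multiplicative, with φ(p^e) = p^e − p^(e−1). Factorise 1655 = 5 · 331. Then
  φ(1655) = (5 − 1) · (331 − 1) = 4 · 330 = 1320.
Thus |(Z/1655Z)^*| = 1320.

Final answer: |(Z/1655Z)^*| = 1320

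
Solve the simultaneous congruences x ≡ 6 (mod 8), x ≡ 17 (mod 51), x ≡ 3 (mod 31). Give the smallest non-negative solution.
x ≡ 10574 (mod 12648); the representative in [0, 12648) is 10574

The moduli 8, 51, 31 are pairwise coprime, so by the CRT there is a unique solution mod 8·51·31 = 12648.
Solve by successive substitution. Start with x ≡ 6 (mod 8).
  Combine with x ≡ 17 (mod 51): write x = 6 + 8·t and require 6 + 8·t ≡ 17 (mod 51), i.e. 8·t ≡ 17 − 6 ≡ 11 (mod 51). Since 8^(−1) ≡ 32 (mod 51), t ≡ 32·11 ≡ 46 (mod 51). So x ≡ 6 + 8·46 = 374 (mod 408).
  Combine with x ≡ 3 (mod 31): write x = 374 + 408·t and require 374 + 408·t ≡ 3 (mod 31), i.e. 408·t ≡ 3 − 374 ≡ 1 (mod 31). Since 408^(−1) ≡ 25 (mod 31) (408 ≡ 5 (mod 31)), t ≡ 25·1 ≡ 25 (mod 31). So x ≡ 374 + 408·25 = 10574 (mod 12648).
Unique solution in [0, 12648): x = 10574.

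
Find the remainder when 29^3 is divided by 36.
Use repeated squaring. Binary(3) = 11. Walk through the bits of the exponent 3 left-to-right: at each bit after the leading one, square the running value, then multiply by 29 if the bit is 1 (always reducing mod 36):
  bit 1 = 1 (leading): start with 29.
  bit 2 = 1: square 29^2 = 841 ≡ 13; bit is 1, so multiply 13·29 = 377 ≡ 17 (mod 36).
Final value: 29^3 ≡ 17 (mod 36).

Final answer: 17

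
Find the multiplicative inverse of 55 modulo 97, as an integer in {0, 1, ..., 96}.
55^(−1) ≡ 30 (mod 97)

Apply the extended Euclidean algorithm to (97, 55), tracking rows (r, s, t) with s·97 + t·55 = r. Each division r_prev = q·r_cur + r_new produces the new row as (previous row) − q·(current row):
  row A: (97, 1, 0)   [1·97 + 0·55 = 97]
  row B: (55, 0, 1)   [0·97 + 1·55 = 55]
  97 = 1·55 + 42   → row C = row A − 1·row B = (42, 1, −1)   [check: 1·97 − 1·55 = 42]
  55 = 1·42 + 13   → row D = row B − 1·row C = (13, −1, 2)   [check: −1·97 + 2·55 = 13]
  42 = 3·13 + 3   → row E = row C − 3·row D = (3, 4, −7)   [check: 4·97 − 7·55 = 3]
  13 = 4·3 + 1   → row F = row D − 4·row E = (1, −17, 30)   [check: −17·97 + 30·55 = 1]
  3 = 3·1 + 0   → remainder 0, stop. gcd = 1 (last nonzero row F).
The gcd is 1, so 55 is invertible mod 97. The last nonzero row gives −17·97 + 30·55 = 1, so t = 30. So 55^(−1) ≡ 30 (mod 97). Verify: 55 · 30 = 1650 ≡ 1 (mod 97). ✓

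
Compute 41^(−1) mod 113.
41^(−1) ≡ 102 (mod 113)

Apply the extended Euclidean algorithm to (113, 41), tracking rows (r, s, t) with s·113 + t·41 = r. Each division r_prev = q·r_cur + r_new produces the new row as (previous row) − q·(current row):
  row A: (113, 1, 0)   [1·113 + 0·41 = 113]
  row B: (41, 0, 1)   [0·113 + 1·41 = 41]
  113 = 2·41 + 31   → row C = row A − 2·row B = (31, 1, −2)   [check: 1·113 − 2·41 = 31]
  41 = 1·31 + 10   → row D = row B − 1·row C = (10, −1, 3)   [check: −1·113 + 3·41 = 10]
  31 = 3·10 + 1   → row E = row C − 3·row D = (1, 4, −11)   [check: 4·113 − 11·41 = 1]
  10 = 10·1 + 0   → remainder 0, stop. gcd = 1 (last nonzero row E).
The gcd is 1, so 41 is invertible mod 113. The last nonzero row gives 4·113 − 11·41 = 1, so t = −11. So 41^(−1) ≡ −11 ≡ 102 (mod 113). Verify: 41 · 102 = 4182 ≡ 1 (mod 113). ✓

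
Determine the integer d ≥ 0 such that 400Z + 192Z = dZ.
(400, 192) = (16); d = 16

In the PID Z, (a, b) is generated by gcd(a, b). Compute gcd(400, 192) with the extended Euclidean algorithm, tracking rows (r, s, t) with s·400 + t·192 = r:
  row A: (400, 1, 0)   [1·400 + 0·192 = 400]
  row B: (192, 0, 1)   [0·400 + 1·192 = 192]
  400 = 2·192 + 16   → row C = row A − 2·row B = (16, 1, −2)   [check: 1·400 − 2·192 = 16]
  192 = 12·16 + 0   → remainder 0, stop. gcd = 16 (last nonzero row C).
So gcd(400, 192) = 16, with Bézout identity 1·400 − 2·192 = 16. Containment (⊇): the Bézout identity exhibits 16 as an element of (400, 192), giving (16) ⊆ (400, 192). Containment (⊆): since 16 | 400 and 16 | 192 (400 = 16·25, 192 = 16·12), every Z-linear combination of 400 and 192 is divisible by 16, so (400, 192) ⊆ (16). Therefore (400, 192) = (16), d = 16.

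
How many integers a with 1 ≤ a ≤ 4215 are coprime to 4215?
2240

The number of a ∈ {1, ..., 4215} with gcd(a, 4215) = 1 is by definition Euler's totient φ(4215). φ is multiplicative, with φ(p^e) = p^e − p^(e−1). Factorise 4215 = 3 · 5 · 281. Then
  φ(4215) = (3 − 1) · (5 − 1) · (281 − 1) = 2 · 4 · 280 = 2240.
So there are 2240 such integers.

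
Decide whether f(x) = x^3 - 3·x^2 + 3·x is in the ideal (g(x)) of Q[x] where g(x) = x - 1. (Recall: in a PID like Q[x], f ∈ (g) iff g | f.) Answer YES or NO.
In Q[x] the ideal (g) consists of all multiples of g, so f ∈ (g) iff g | f, i.e. iff the remainder of f on division by g is 0. Divide f by g (g is monic, so eliminate the leading term of the running remainder at each step):
  leading term x^3: subtract (x^2)·g(x) = x^3 - x^2, leaving -2·x^2 + 3·x
  leading term -2·x^2: subtract (-2·x)·g(x) = -2·x^2 + 2·x, leaving x
  leading term x: subtract (1)·g(x) = x - 1, leaving 1
The remainder r(x) = 1 ≠ 0 (and deg r < deg g), so g ∤ f, i.e. f ∉ (g).

Final answer: NO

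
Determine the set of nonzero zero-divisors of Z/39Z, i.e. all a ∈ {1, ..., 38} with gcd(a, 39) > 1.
An element a ∈ Z/39Z (with a ≠ 0) is a zero-divisor iff gcd(a, 39) > 1 (because a is a unit precisely when gcd(a, n) = 1, and in Z/nZ every nonzero, non-unit element is a zero-divisor). Scan a = 1, ..., 38 and keep those with gcd(a, 39) > 1:
  gcd(3, 39) = 3, gcd(6, 39) = 3, gcd(9, 39) = 3, gcd(12, 39) = 3, gcd(13, 39) = 13, gcd(15, 39) = 3, gcd(18, 39) = 3, gcd(21, 39) = 3, gcd(24, 39) = 3, gcd(26, 39) = 13, gcd(27, 39) = 3, gcd(30, 39) = 3, gcd(33, 39) = 3, gcd(36, 39) = 3.
All other a ∈ {1, ..., 38} have gcd(a, 39) = 1 and are units. So the nonzero zero-divisors are exactly the 14 values of a appearing in this scan.

Final answer: nonzero zero-divisors of Z/39Z = {3, 6, 9, 12, 13, 15, 18, 21, 24, 26, 27, 30, 33, 36}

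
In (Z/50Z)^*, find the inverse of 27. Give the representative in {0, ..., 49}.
Apply the extended Euclidean algorithm to (50, 27), tracking rows (r, s, t) with s·50 + t·27 = r. Each division r_prev = q·r_cur + r_new produces the new row as (previous row) − q·(current row):
  row A: (50, 1, 0)   [1·50 + 0·27 = 50]
  row B: (27, 0, 1)   [0·50 + 1·27 = 27]
  50 = 1·27 + 23   → row C = row A − 1·row B = (23, 1, −1)   [check: 1·50 − 1·27 = 23]
  27 = 1·23 + 4   → row D = row B − 1·row C = (4, −1, 2)   [check: −1·50 + 2·27 = 4]
  23 = 5·4 + 3   → row E = row C − 5·row D = (3, 6, −11)   [check: 6·50 − 11·27 = 3]
  4 = 1·3 + 1   → row F = row D − 1·row E = (1, −7, 13)   [check: −7·50 + 13·27 = 1]
  3 = 3·1 + 0   → remainder 0, stop. gcd = 1 (last nonzero row F).
The gcd is 1, so 27 is invertible mod 50. The last nonzero row gives −7·50 + 13·27 = 1, so t = 13. So 27^(−1) ≡ 13 (mod 50). Verify: 27 · 13 = 351 ≡ 1 (mod 50). ✓

Final answer: 27^(−1) ≡ 13 (mod 50)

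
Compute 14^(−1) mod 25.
Apply the extended Euclidean algorithm to (25, 14), tracking rows (r, s, t) with s·25 + t·14 = r. Each division r_prev = q·r_cur + r_new produces the new row as (previous row) − q·(current row):
  row A: (25, 1, 0)   [1·25 + 0·14 = 25]
  row B: (14, 0, 1)   [0·25 + 1·14 = 14]
  25 = 1·14 + 11   → row C = row A − 1·row B = (11, 1, −1)   [check: 1·25 − 1·14 = 11]
  14 = 1·11 + 3   → row D = row B − 1·row C = (3, −1, 2)   [check: −1·25 + 2·14 = 3]
  11 = 3·3 + 2   → row E = row C − 3·row D = (2, 4, −7)   [check: 4·25 − 7·14 = 2]
  3 = 1·2 + 1   → row F = row D − 1·row E = (1, −5, 9)   [check: −5·25 + 9·14 = 1]
  2 = 2·1 + 0   → remainder 0, stop. gcd = 1 (last nonzero row F).
The gcd is 1, so 14 is invertible mod 25. The last nonzero row gives −5·25 + 9·14 = 1, so t = 9. So 14^(−1) ≡ 9 (mod 25). Verify: 14 · 9 = 126 ≡ 1 (mod 25). ✓

Final answer: 14^(−1) ≡ 9 (mod 25)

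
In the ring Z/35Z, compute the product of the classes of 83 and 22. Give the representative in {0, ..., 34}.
Reduce the factors first: 83 ≡ 13 (mod 35), so 83 · 22 ≡ 13 · 22 (mod 35). 13 · 22 = 286. Dividing by 35: 286 = 8·35 + 6. So (83 · 22) mod 35 = 6.

Final answer: 6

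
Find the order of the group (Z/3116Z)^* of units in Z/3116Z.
|(Z/3116Z)^*| = 1440

(Z/3116Z)^* consists of the classes a with gcd(a, 3116) = 1, so its order is φ(3116). φ is multiplicative, with φ(p^e) = p^e − p^(e−1). Factorise 3116 = 2^2 · 19 · 41. Then
  φ(3116) = (2^2 − 2^1) · (19 − 1) · (41 − 1) = 2 · 18 · 40 = 1440.
Thus |(Z/3116Z)^*| = 1440.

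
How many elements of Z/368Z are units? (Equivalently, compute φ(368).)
An element a ∈ Z/368Z is a unit iff gcd(a, 368) = 1, so the number of units is φ(368). φ is multiplicative, with φ(p^e) = p^e − p^(e−1). Factorise 368 = 2^4 · 23. Then
  φ(368) = (2^4 − 2^3) · (23 − 1) = 8 · 22 = 176.

Final answer: Z/368Z has φ(368) = 176 units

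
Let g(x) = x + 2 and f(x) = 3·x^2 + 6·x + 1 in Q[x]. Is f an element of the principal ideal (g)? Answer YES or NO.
NO

In Q[x] the ideal (g) consists of all multiples of g, so f ∈ (g) iff g | f, i.e. iff the remainder of f on division by g is 0. Divide f by g (g is monic, so eliminate the leading term of the running remainder at each step):
  leading term 3·x^2: subtract (3·x)·g(x) = 3·x^2 + 6·x, leaving 1
The remainder r(x) = 1 ≠ 0 (and deg r < deg g), so g ∤ f, i.e. f ∉ (g).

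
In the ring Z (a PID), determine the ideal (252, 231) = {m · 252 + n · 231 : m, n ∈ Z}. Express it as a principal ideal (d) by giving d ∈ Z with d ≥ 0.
In the PID Z, (a, b) is generated by gcd(a, b). Compute gcd(252, 231) with the extended Euclidean algorithm, tracking rows (r, s, t) with s·252 + t·231 = r:
  row A: (252, 1, 0)   [1·252 + 0·231 = 252]
  row B: (231, 0, 1)   [0·252 + 1·231 = 231]
  252 = 1·231 + 21   → row C = row A − 1·row B = (21, 1, −1)   [check: 1·252 − 1·231 = 21]
  231 = 11·21 + 0   → remainder 0, stop. gcd = 21 (last nonzero row C).
So gcd(252, 231) = 21, with Bézout identity 1·252 − 1·231 = 21. Containment (⊇): the Bézout identity exhibits 21 as an element of (252, 231), giving (21) ⊆ (252, 231). Containment (⊆): since 21 | 252 and 21 | 231 (252 = 21·12, 231 = 21·11), every Z-linear combination of 252 and 231 is divisible by 21, so (252, 231) ⊆ (21). Therefore (252, 231) = (21), d = 21.

Final answer: (252, 231) = (21); d = 21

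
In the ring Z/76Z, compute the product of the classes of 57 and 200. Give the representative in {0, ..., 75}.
Reduce the factors first: 200 ≡ 48 (mod 76), so 57 · 200 ≡ 57 · 48 (mod 76). 57 · 48 = 2736. Dividing by 76: 2736 = 36·76 + 0. So (57 · 200) mod 76 = 0.

Final answer: 0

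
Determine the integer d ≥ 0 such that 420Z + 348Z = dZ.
(420, 348) = (12); d = 12

In the PID Z, (a, b) is generated by gcd(a, b). Compute gcd(420, 348) with the extended Euclidean algorithm, tracking rows (r, s, t) with s·420 + t·348 = r:
  row A: (420, 1, 0)   [1·420 + 0·348 = 420]
  row B: (348, 0, 1)   [0·420 + 1·348 = 348]
  420 = 1·348 + 72   → row C = row A − 1·row B = (72, 1, −1)   [check: 1·420 − 1·348 = 72]
  348 = 4·72 + 60   → row D = row B − 4·row C = (60, −4, 5)   [check: −4·420 + 5·348 = 60]
  72 = 1·60 + 12   → row E = row C − 1·row D = (12, 5, −6)   [check: 5·420 − 6·348 = 12]
  60 = 5·12 + 0   → remainder 0, stop. gcd = 12 (last nonzero row E).
So gcd(420, 348) = 12, with Bézout identity 5·420 − 6·348 = 12. Containment (⊇): the Bézout identity exhibits 12 as an element of (420, 348), giving (12) ⊆ (420, 348). Containment (⊆): since 12 | 420 and 12 | 348 (420 = 12·35, 348 = 12·29), every Z-linear combination of 420 and 348 is divisible by 12, so (420, 348) ⊆ (12). Therefore (420, 348) = (12), d = 12.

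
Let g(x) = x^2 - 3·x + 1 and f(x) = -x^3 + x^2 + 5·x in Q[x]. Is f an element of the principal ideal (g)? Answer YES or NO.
NO

In Q[x] the ideal (g) consists of all multiples of g, so f ∈ (g) iff g | f, i.e. iff the remainder of f on division by g is 0. Divide f by g (g is monic, so eliminate the leading term of the running remainder at each step):
  leading term -x^3: subtract (-x)·g(x) = -x^3 + 3·x^2 - x, leaving -2·x^2 + 6·x
  leading term -2·x^2: subtract (-2)·g(x) = -2·x^2 + 6·x - 2, leaving 2
The remainder r(x) = 2 ≠ 0 (and deg r < deg g), so g ∤ f, i.e. f ∉ (g).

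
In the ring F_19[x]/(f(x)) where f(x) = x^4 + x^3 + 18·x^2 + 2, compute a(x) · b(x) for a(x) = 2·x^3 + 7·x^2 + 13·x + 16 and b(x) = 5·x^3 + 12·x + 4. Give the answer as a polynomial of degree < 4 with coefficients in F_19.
Multiply as integer polynomials: a · b = 10·x^6 + 35·x^5 + 89·x^4 + 172·x^3 + 184·x^2 + 244·x + 64. Reducing coefficients mod 19: a · b ≡ 10·x^6 + 16·x^5 + 13·x^4 + x^3 + 13·x^2 + 16·x + 7. Now divide by f(x) = x^4 + x^3 + 18·x^2 + 2 in F_19[x], eliminating the leading term at each step:
  leading term 10·x^6: subtract (10·x^2)·f(x) = 10·x^6 + 10·x^5 + 9·x^4 + x^2, leaving 6·x^5 + 4·x^4 + x^3 + 12·x^2 + 16·x + 7 (coefficients mod 19)
  leading term 6·x^5: subtract (6·x)·f(x) = 6·x^5 + 6·x^4 + 13·x^3 + 12·x, leaving 17·x^4 + 7·x^3 + 12·x^2 + 4·x + 7 (coefficients mod 19)
  leading term 17·x^4: subtract (17)·f(x) = 17·x^4 + 17·x^3 + 2·x^2 + 15, leaving 9·x^3 + 10·x^2 + 4·x + 11 (coefficients mod 19)
The degree is now < 4, so this is the remainder. Hence a · b ≡ 9·x^3 + 10·x^2 + 4·x + 11 in F_19[x]/(f).

Final answer: a · b ≡ 9·x^3 + 10·x^2 + 4·x + 11 (mod f(x))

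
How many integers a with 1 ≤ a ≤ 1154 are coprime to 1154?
The number of a ∈ {1, ..., 1154} with gcd(a, 1154) = 1 is by definition Euler's totient φ(1154). φ is multiplicative, with φ(p^e) = p^e − p^(e−1). Factorise 1154 = 2 · 577. Then
  φ(1154) = (2 − 1) · (577 − 1) = 1 · 576 = 576.
So there are 576 such integers.

Final answer: 576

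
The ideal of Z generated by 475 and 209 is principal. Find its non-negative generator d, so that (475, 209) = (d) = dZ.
In the PID Z, (a, b) is generated by gcd(a, b). Compute gcd(475, 209) with the extended Euclidean algorithm, tracking rows (r, s, t) with s·475 + t·209 = r:
  row A: (475, 1, 0)   [1·475 + 0·209 = 475]
  row B: (209, 0, 1)   [0·475 + 1·209 = 209]
  475 = 2·209 + 57   → row C = row A − 2·row B = (57, 1, −2)   [check: 1·475 − 2·209 = 57]
  209 = 3·57 + 38   → row D = row B − 3·row C = (38, −3, 7)   [check: −3·475 + 7·209 = 38]
  57 = 1·38 + 19   → row E = row C − 1·row D = (19, 4, −9)   [check: 4·475 − 9·209 = 19]
  38 = 2·19 + 0   → remainder 0, stop. gcd = 19 (last nonzero row E).
So gcd(475, 209) = 19, with Bézout identity 4·475 − 9·209 = 19. Containment (⊇): the Bézout identity exhibits 19 as an element of (475, 209), giving (19) ⊆ (475, 209). Containment (⊆): since 19 | 475 and 19 | 209 (475 = 19·25, 209 = 19·11), every Z-linear combination of 475 and 209 is divisible by 19, so (475, 209) ⊆ (19). Therefore (475, 209) = (19), d = 19.

Final answer: (475, 209) = (19); d = 19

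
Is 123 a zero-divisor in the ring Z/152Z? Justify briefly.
gcd(123, 152) = 1, so 123 is a unit in Z/152Z (it has a multiplicative inverse). A unit cannot be a zero-divisor: if 123·b ≡ 0 then multiplying both sides by 123^(−1) gives b ≡ 0. So 123 is not a zero-divisor.

Final answer: NO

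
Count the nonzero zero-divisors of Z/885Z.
Z/885Z has 420 nonzero zero-divisors

In Z/885Z each nonzero element is either a unit (gcd with 885 is 1) or a zero-divisor (gcd > 1). The number of units is φ(885): factorise 885 = 3 · 5 · 59, so φ(885) = (3 − 1) · (5 − 1) · (59 − 1) = 2 · 4 · 58 = 464. The nonzero elements number 885 − 1 = 884. Hence the nonzero zero-divisors number 884 − 464 = 420.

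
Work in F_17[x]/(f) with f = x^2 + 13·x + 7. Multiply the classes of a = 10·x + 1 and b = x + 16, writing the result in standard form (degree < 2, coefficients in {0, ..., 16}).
Multiply as integer polynomials: a · b = 10·x^2 + 161·x + 16. Reducing coefficients mod 17: a · b ≡ 10·x^2 + 8·x + 16. Now divide by f(x) = x^2 + 13·x + 7 in F_17[x], eliminating the leading term at each step:
  leading term 10·x^2: subtract (10)·f(x) = 10·x^2 + 11·x + 2, leaving 14·x + 14 (coefficients mod 17)
The degree is now < 2, so this is the remainder. Hence a · b ≡ 14·x + 14 in F_17[x]/(f).

Final answer: a · b ≡ 14·x + 14 (mod f(x))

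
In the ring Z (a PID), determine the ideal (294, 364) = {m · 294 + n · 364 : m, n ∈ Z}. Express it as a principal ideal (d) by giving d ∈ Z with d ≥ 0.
(294, 364) = (14); d = 14

In the PID Z, (a, b) is generated by gcd(a, b). Compute gcd(364, 294) with the extended Euclidean algorithm, tracking rows (r, s, t) with s·364 + t·294 = r:
  row A: (364, 1, 0)   [1·364 + 0·294 = 364]
  row B: (294, 0, 1)   [0·364 + 1·294 = 294]
  364 = 1·294 + 70   → row C = row A − 1·row B = (70, 1, −1)   [check: 1·364 − 1·294 = 70]
  294 = 4·70 + 14   → row D = row B − 4·row C = (14, −4, 5)   [check: −4·364 + 5·294 = 14]
  70 = 5·14 + 0   → remainder 0, stop. gcd = 14 (last nonzero row D).
So gcd(294, 364) = 14, with Bézout identity −4·364 + 5·294 = 14. Containment (⊇): the Bézout identity exhibits 14 as an element of (294, 364), giving (14) ⊆ (294, 364). Containment (⊆): since 14 | 294 and 14 | 364 (294 = 14·21, 364 = 14·26), every Z-linear combination of 294 and 364 is divisible by 14, so (294, 364) ⊆ (14). Therefore (294, 364) = (14), d = 14.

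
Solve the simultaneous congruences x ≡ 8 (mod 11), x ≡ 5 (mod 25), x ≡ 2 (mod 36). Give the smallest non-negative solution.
x ≡ 4430 (mod 9900); the representative in [0, 9900) is 4430

The moduli 11, 25, 36 are pairwise coprime, so by the CRT there is a unique solution mod 11·25·36 = 9900.
Solve by successive substitution. Start with x ≡ 8 (mod 11).
  Combine with x ≡ 5 (mod 25): write x = 8 + 11·t and require 8 + 11·t ≡ 5 (mod 25), i.e. 11·t ≡ 5 − 8 ≡ 22 (mod 25). Since 11^(−1) ≡ 16 (mod 25), t ≡ 16·22 ≡ 2 (mod 25). So x ≡ 8 + 11·2 = 30 (mod 275).
  Combine with x ≡ 2 (mod 36): write x = 30 + 275·t and require 30 + 275·t ≡ 2 (mod 36), i.e. 275·t ≡ 2 − 30 ≡ 8 (mod 36). Since 275^(−1) ≡ 11 (mod 36) (275 ≡ 23 (mod 36)), t ≡ 11·8 ≡ 16 (mod 36). So x ≡ 30 + 275·16 = 4430 (mod 9900).
Unique solution in [0, 9900): x = 4430.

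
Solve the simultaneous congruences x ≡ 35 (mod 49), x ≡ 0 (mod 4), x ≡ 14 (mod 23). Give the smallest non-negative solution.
x ≡ 4200 (mod 4508); the representative in [0, 4508) is 4200

The moduli 49, 4, 23 are pairwise coprime, so by the CRT there is a unique solution mod 49·4·23 = 4508.
Solve by successive substitution. Start with x ≡ 35 (mod 49).
  Combine with x ≡ 0 (mod 4): write x = 35 + 49·t and require 35 + 49·t ≡ 0 (mod 4), i.e. 49·t ≡ 0 − 35 ≡ 1 (mod 4). Since 49^(−1) ≡ 1 (mod 4) (49 ≡ 1 (mod 4)), t ≡ 1·1 ≡ 1 (mod 4). So x ≡ 35 + 49·1 = 84 (mod 196).
  Combine with x ≡ 14 (mod 23): write x = 84 + 196·t and require 84 + 196·t ≡ 14 (mod 23), i.e. 196·t ≡ 14 − 84 ≡ 22 (mod 23). Since 196^(−1) ≡ 2 (mod 23) (196 ≡ 12 (mod 23)), t ≡ 2·22 ≡ 21 (mod 23). So x ≡ 84 + 196·21 = 4200 (mod 4508).
Unique solution in [0, 4508): x = 4200.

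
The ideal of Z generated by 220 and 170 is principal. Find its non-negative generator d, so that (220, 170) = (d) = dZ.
In the PID Z, (a, b) is generated by gcd(a, b). Compute gcd(220, 170) with the extended Euclidean algorithm, tracking rows (r, s, t) with s·220 + t·170 = r:
  row A: (220, 1, 0)   [1·220 + 0·170 = 220]
  row B: (170, 0, 1)   [0·220 + 1·170 = 170]
  220 = 1·170 + 50   → row C = row A − 1·row B = (50, 1, −1)   [check: 1·220 − 1·170 = 50]
  170 = 3·50 + 20   → row D = row B − 3·row C = (20, −3, 4)   [check: −3·220 + 4·170 = 20]
  50 = 2·20 + 10   → row E = row C − 2·row D = (10, 7, −9)   [check: 7·220 − 9·170 = 10]
  20 = 2·10 + 0   → remainder 0, stop. gcd = 10 (last nonzero row E).
So gcd(220, 170) = 10, with Bézout identity 7·220 − 9·170 = 10. Containment (⊇): the Bézout identity exhibits 10 as an element of (220, 170), giving (10) ⊆ (220, 170). Containment (⊆): since 10 | 220 and 10 | 170 (220 = 10·22, 170 = 10·17), every Z-linear combination of 220 and 170 is divisible by 10, so (220, 170) ⊆ (10). Therefore (220, 170) = (10), d = 10.

Final answer: (220, 170) = (10); d = 10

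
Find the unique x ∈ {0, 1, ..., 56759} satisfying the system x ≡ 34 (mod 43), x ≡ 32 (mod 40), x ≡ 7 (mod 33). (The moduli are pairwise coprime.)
The moduli 43, 40, 33 are pairwise coprime, so by the CRT there is a unique solution mod 43·40·33 = 56760.
Solve by successive substitution. Start with x ≡ 34 (mod 43).
  Combine with x ≡ 32 (mod 40): write x = 34 + 43·t and require 34 + 43·t ≡ 32 (mod 40), i.e. 43·t ≡ 32 − 34 ≡ 38 (mod 40). Since 43^(−1) ≡ 27 (mod 40) (43 ≡ 3 (mod 40)), t ≡ 27·38 ≡ 26 (mod 40). So x ≡ 34 + 43·26 = 1152 (mod 1720).
  Combine with x ≡ 7 (mod 33): write x = 1152 + 1720·t and require 1152 + 1720·t ≡ 7 (mod 33), i.e. 1720·t ≡ 7 − 1152 ≡ 10 (mod 33). Since 1720^(−1) ≡ 25 (mod 33) (1720 ≡ 4 (mod 33)), t ≡ 25·10 ≡ 19 (mod 33). So x ≡ 1152 + 1720·19 = 33832 (mod 56760).
Unique solution in [0, 56760): x = 33832.

Final answer: x ≡ 33832 (mod 56760); the representative in [0, 56760) is 33832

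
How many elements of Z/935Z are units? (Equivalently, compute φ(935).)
Z/935Z has φ(935) = 640 units

An element a ∈ Z/935Z is a unit iff gcd(a, 935) = 1, so the number of units is φ(935). φ is multiplicative, with φ(p^e) = p^e − p^(e−1). Factorise 935 = 5 · 11 · 17. Then
  φ(935) = (5 − 1) · (11 − 1) · (17 − 1) = 4 · 10 · 16 = 640.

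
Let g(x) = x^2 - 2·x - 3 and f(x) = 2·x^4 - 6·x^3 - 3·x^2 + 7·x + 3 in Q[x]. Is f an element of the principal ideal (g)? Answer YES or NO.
In Q[x] the ideal (g) consists of all multiples of g, so f ∈ (g) iff g | f, i.e. iff the remainder of f on division by g is 0. Divide f by g (g is monic, so eliminate the leading term of the running remainder at each step):
  leading term 2·x^4: subtract (2·x^2)·g(x) = 2·x^4 - 4·x^3 - 6·x^2, leaving -2·x^3 + 3·x^2 + 7·x + 3
  leading term -2·x^3: subtract (-2·x)·g(x) = -2·x^3 + 4·x^2 + 6·x, leaving -x^2 + x + 3
  leading term -x^2: subtract (-1)·g(x) = -x^2 + 2·x + 3, leaving -x
The remainder r(x) = -x ≠ 0 (and deg r < deg g), so g ∤ f, i.e. f ∉ (g).

Final answer: NO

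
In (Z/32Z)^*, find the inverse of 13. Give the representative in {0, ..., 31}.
Apply the extended Euclidean algorithm to (32, 13), tracking rows (r, s, t) with s·32 + t·13 = r. Each division r_prev = q·r_cur + r_new produces the new row as (previous row) − q·(current row):
  row A: (32, 1, 0)   [1·32 + 0·13 = 32]
  row B: (13, 0, 1)   [0·32 + 1·13 = 13]
  32 = 2·13 + 6   → row C = row A − 2·row B = (6, 1, −2)   [check: 1·32 − 2·13 = 6]
  13 = 2·6 + 1   → row D = row B − 2·row C = (1, −2, 5)   [check: −2·32 + 5·13 = 1]
  6 = 6·1 + 0   → remainder 0, stop. gcd = 1 (last nonzero row D).
The gcd is 1, so 13 is invertible mod 32. The last nonzero row gives −2·32 + 5·13 = 1, so t = 5. So 13^(−1) ≡ 5 (mod 32). Verify: 13 · 5 = 65 ≡ 1 (mod 32). ✓

Final answer: 13^(−1) ≡ 5 (mod 32)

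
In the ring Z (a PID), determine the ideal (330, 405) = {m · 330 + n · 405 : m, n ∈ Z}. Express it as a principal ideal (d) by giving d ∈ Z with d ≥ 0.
In the PID Z, (a, b) is generated by gcd(a, b). Compute gcd(405, 330) with the extended Euclidean algorithm, tracking rows (r, s, t) with s·405 + t·330 = r:
  row A: (405, 1, 0)   [1·405 + 0·330 = 405]
  row B: (330, 0, 1)   [0·405 + 1·330 = 330]
  405 = 1·330 + 75   → row C = row A − 1·row B = (75, 1, −1)   [check: 1·405 − 1·330 = 75]
  330 = 4·75 + 30   → row D = row B − 4·row C = (30, −4, 5)   [check: −4·405 + 5·330 = 30]
  75 = 2·30 + 15   → row E = row C − 2·row D = (15, 9, −11)   [check: 9·405 − 11·330 = 15]
  30 = 2·15 + 0   → remainder 0, stop. gcd = 15 (last nonzero row E).
So gcd(330, 405) = 15, with Bézout identity 9·405 − 11·330 = 15. Containment (⊇): the Bézout identity exhibits 15 as an element of (330, 405), giving (15) ⊆ (330, 405). Containment (⊆): since 15 | 330 and 15 | 405 (330 = 15·22, 405 = 15·27), every Z-linear combination of 330 and 405 is divisible by 15, so (330, 405) ⊆ (15). Therefore (330, 405) = (15), d = 15.

Final answer: (330, 405) = (15); d = 15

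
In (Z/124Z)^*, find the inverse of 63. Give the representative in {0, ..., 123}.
Apply the extended Euclidean algorithm to (124, 63), tracking rows (r, s, t) with s·124 + t·63 = r. Each division r_prev = q·r_cur + r_new produces the new row as (previous row) − q·(current row):
  row A: (124, 1, 0)   [1·124 + 0·63 = 124]
  row B: (63, 0, 1)   [0·124 + 1·63 = 63]
  124 = 1·63 + 61   → row C = row A − 1·row B = (61, 1, −1)   [check: 1·124 − 1·63 = 61]
  63 = 1·61 + 2   → row D = row B − 1·row C = (2, −1, 2)   [check: −1·124 + 2·63 = 2]
  61 = 30·2 + 1   → row E = row C − 30·row D = (1, 31, −61)   [check: 31·124 − 61·63 = 1]
  2 = 2·1 + 0   → remainder 0, stop. gcd = 1 (last nonzero row E).
The gcd is 1, so 63 is invertible mod 124. The last nonzero row gives 31·124 − 61·63 = 1, so t = −61. So 63^(−1) ≡ −61 ≡ 63 (mod 124). Verify: 63 · 63 = 3969 ≡ 1 (mod 124). ✓

Final answer: 63^(−1) ≡ 63 (mod 124)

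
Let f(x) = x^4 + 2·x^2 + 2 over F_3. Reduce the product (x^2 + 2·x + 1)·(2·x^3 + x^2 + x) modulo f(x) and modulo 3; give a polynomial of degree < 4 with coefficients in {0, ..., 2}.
a · b ≡ x^3 + 2·x^2 + 2 (mod f(x))

Multiply as integer polynomials: a · b = 2·x^5 + 5·x^4 + 5·x^3 + 3·x^2 + x. Reducing coefficients mod 3: a · b ≡ 2·x^5 + 2·x^4 + 2·x^3 + x. Now divide by f(x) = x^4 + 2·x^2 + 2 in F_3[x], eliminating the leading term at each step:
  leading term 2·x^5: subtract (2·x)·f(x) = 2·x^5 + x^3 + x, leaving 2·x^4 + x^3 (coefficients mod 3)
  leading term 2·x^4: subtract (2)·f(x) = 2·x^4 + x^2 + 1, leaving x^3 + 2·x^2 + 2 (coefficients mod 3)
The degree is now < 4, so this is the remainder. Hence a · b ≡ x^3 + 2·x^2 + 2 in F_3[x]/(f).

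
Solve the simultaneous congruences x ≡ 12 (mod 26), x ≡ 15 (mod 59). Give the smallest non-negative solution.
The moduli 26, 59 are pairwise coprime, so by the CRT there is a unique solution mod 26·59 = 1534.
Solve by successive substitution. Start with x ≡ 12 (mod 26).
  Combine with x ≡ 15 (mod 59): write x = 12 + 26·t and require 12 + 26·t ≡ 15 (mod 59), i.e. 26·t ≡ 15 − 12 ≡ 3 (mod 59). Since 26^(−1) ≡ 25 (mod 59), t ≡ 25·3 ≡ 16 (mod 59). So x ≡ 12 + 26·16 = 428 (mod 1534).
Unique solution in [0, 1534): x = 428.

Final answer: x ≡ 428 (mod 1534); the representative in [0, 1534) is 428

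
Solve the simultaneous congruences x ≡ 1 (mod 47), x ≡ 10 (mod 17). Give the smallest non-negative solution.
x ≡ 95 (mod 799); the representative in [0, 799) is 95

The moduli 47, 17 are pairwise coprime, so by the CRT there is a unique solution mod 47·17 = 799.
Solve by successive substitution. Start with x ≡ 1 (mod 47).
  Combine with x ≡ 10 (mod 17): write x = 1 + 47·t and require 1 + 47·t ≡ 10 (mod 17), i.e. 47·t ≡ 10 − 1 ≡ 9 (mod 17). Since 47^(−1) ≡ 4 (mod 17) (47 ≡ 13 (mod 17)), t ≡ 4·9 ≡ 2 (mod 17). So x ≡ 1 + 47·2 = 95 (mod 799).
Unique solution in [0, 799): x = 95.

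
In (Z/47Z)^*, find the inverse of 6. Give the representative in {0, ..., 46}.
Apply the extended Euclidean algorithm to (47, 6), tracking rows (r, s, t) with s·47 + t·6 = r. Each division r_prev = q·r_cur + r_new produces the new row as (previous row) − q·(current row):
  row A: (47, 1, 0)   [1·47 + 0·6 = 47]
  row B: (6, 0, 1)   [0·47 + 1·6 = 6]
  47 = 7·6 + 5   → row C = row A − 7·row B = (5, 1, −7)   [check: 1·47 − 7·6 = 5]
  6 = 1·5 + 1   → row D = row B − 1·row C = (1, −1, 8)   [check: −1·47 + 8·6 = 1]
  5 = 5·1 + 0   → remainder 0, stop. gcd = 1 (last nonzero row D).
The gcd is 1, so 6 is invertible mod 47. The last nonzero row gives −1·47 + 8·6 = 1, so t = 8. So 6^(−1) ≡ 8 (mod 47). Verify: 6 · 8 = 48 ≡ 1 (mod 47). ✓

Final answer: 6^(−1) ≡ 8 (mod 47)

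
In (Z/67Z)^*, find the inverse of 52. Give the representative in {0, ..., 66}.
52^(−1) ≡ 58 (mod 67)

Apply the extended Euclidean algorithm to (67, 52), tracking rows (r, s, t) with s·67 + t·52 = r. Each division r_prev = q·r_cur + r_new produces the new row as (previous row) − q·(current row):
  row A: (67, 1, 0)   [1·67 + 0·52 = 67]
  row B: (52, 0, 1)   [0·67 + 1·52 = 52]
  67 = 1·52 + 15   → row C = row A − 1·row B = (15, 1, −1)   [check: 1·67 − 1·52 = 15]
  52 = 3·15 + 7   → row D = row B − 3·row C = (7, −3, 4)   [check: −3·67 + 4·52 = 7]
  15 = 2·7 + 1   → row E = row C − 2·row D = (1, 7, −9)   [check: 7·67 − 9·52 = 1]
  7 = 7·1 + 0   → remainder 0, stop. gcd = 1 (last nonzero row E).
The gcd is 1, so 52 is invertible mod 67. The last nonzero row gives 7·67 − 9·52 = 1, so t = −9. So 52^(−1) ≡ −9 ≡ 58 (mod 67). Verify: 52 · 58 = 3016 ≡ 1 (mod 67). ✓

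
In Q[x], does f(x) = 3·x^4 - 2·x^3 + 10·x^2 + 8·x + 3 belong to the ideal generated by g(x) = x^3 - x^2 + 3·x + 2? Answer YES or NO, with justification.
In Q[x] the ideal (g) consists of all multiples of g, so f ∈ (g) iff g | f, i.e. iff the remainder of f on division by g is 0. Divide f by g (g is monic, so eliminate the leading term of the running remainder at each step):
  leading term 3·x^4: subtract (3·x)·g(x) = 3·x^4 - 3·x^3 + 9·x^2 + 6·x, leaving x^3 + x^2 + 2·x + 3
  leading term x^3: subtract (1)·g(x) = x^3 - x^2 + 3·x + 2, leaving 2·x^2 - x + 1
The remainder r(x) = 2·x^2 - x + 1 ≠ 0 (and deg r < deg g), so g ∤ f, i.e. f ∉ (g).

Final answer: NO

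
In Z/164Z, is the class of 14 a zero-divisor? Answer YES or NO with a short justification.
gcd(14, 164) = 2 > 1, so 14 is not a unit in Z/164Z. In Z/nZ every nonzero non-unit is a zero-divisor: explicitly, take b = 164/gcd = 82 ≠ 0 (mod 164); then 14·82 = 1148 = 7·164, i.e. 14·82 ≡ 0 (mod 164). So 14 is a zero-divisor.

Final answer: YES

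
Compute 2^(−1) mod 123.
2^(−1) ≡ 62 (mod 123)

Apply the extended Euclidean algorithm to (123, 2), tracking rows (r, s, t) with s·123 + t·2 = r. Each division r_prev = q·r_cur + r_new produces the new row as (previous row) − q·(current row):
  row A: (123, 1, 0)   [1·123 + 0·2 = 123]
  row B: (2, 0, 1)   [0·123 + 1·2 = 2]
  123 = 61·2 + 1   → row C = row A − 61·row B = (1, 1, −61)   [check: 1·123 − 61·2 = 1]
  2 = 2·1 + 0   → remainder 0, stop. gcd = 1 (last nonzero row C).
The gcd is 1, so 2 is invertible mod 123. The last nonzero row gives 1·123 − 61·2 = 1, so t = −61. So 2^(−1) ≡ −61 ≡ 62 (mod 123). Verify: 2 · 62 = 124 ≡ 1 (mod 123). ✓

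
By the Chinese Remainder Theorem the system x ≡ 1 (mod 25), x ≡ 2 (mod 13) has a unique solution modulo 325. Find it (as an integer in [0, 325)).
The moduli 25, 13 are pairwise coprime, so by the CRT there is a unique solution mod 25·13 = 325.
Solve by successive substitution. Start with x ≡ 1 (mod 25).
  Combine with x ≡ 2 (mod 13): write x = 1 + 25·t and require 1 + 25·t ≡ 2 (mod 13), i.e. 25·t ≡ 2 − 1 ≡ 1 (mod 13). Since 25^(−1) ≡ 12 (mod 13) (25 ≡ 12 (mod 13)), t ≡ 12·1 ≡ 12 (mod 13). So x ≡ 1 + 25·12 = 301 (mod 325).
Unique solution in [0, 325): x = 301.

Final answer: x ≡ 301 (mod 325); the representative in [0, 325) is 301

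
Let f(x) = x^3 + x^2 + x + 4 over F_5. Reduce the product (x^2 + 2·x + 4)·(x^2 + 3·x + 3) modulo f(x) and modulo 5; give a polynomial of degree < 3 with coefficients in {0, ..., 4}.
Multiply as integer polynomials: a · b = x^4 + 5·x^3 + 13·x^2 + 18·x + 12. Reducing coefficients mod 5: a · b ≡ x^4 + 3·x^2 + 3·x + 2. Now divide by f(x) = x^3 + x^2 + x + 4 in F_5[x], eliminating the leading term at each step:
  leading term x^4: subtract (x)·f(x) = x^4 + x^3 + x^2 + 4·x, leaving 4·x^3 + 2·x^2 + 4·x + 2 (coefficients mod 5)
  leading term 4·x^3: subtract (4)·f(x) = 4·x^3 + 4·x^2 + 4·x + 1, leaving 3·x^2 + 1 (coefficients mod 5)
The degree is now < 3, so this is the remainder. Hence a · b ≡ 3·x^2 + 1 in F_5[x]/(f).

Final answer: a · b ≡ 3·x^2 + 1 (mod f(x))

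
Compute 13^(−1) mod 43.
13^(−1) ≡ 10 (mod 43)

Apply the extended Euclidean algorithm to (43, 13), tracking rows (r, s, t) with s·43 + t·13 = r. Each division r_prev = q·r_cur + r_new produces the new row as (previous row) − q·(current row):
  row A: (43, 1, 0)   [1·43 + 0·13 = 43]
  row B: (13, 0, 1)   [0·43 + 1·13 = 13]
  43 = 3·13 + 4   → row C = row A − 3·row B = (4, 1, −3)   [check: 1·43 − 3·13 = 4]
  13 = 3·4 + 1   → row D = row B − 3·row C = (1, −3, 10)   [check: −3·43 + 10·13 = 1]
  4 = 4·1 + 0   → remainder 0, stop. gcd = 1 (last nonzero row D).
The gcd is 1, so 13 is invertible mod 43. The last nonzero row gives −3·43 + 10·13 = 1, so t = 10. So 13^(−1) ≡ 10 (mod 43). Verify: 13 · 10 = 130 ≡ 1 (mod 43). ✓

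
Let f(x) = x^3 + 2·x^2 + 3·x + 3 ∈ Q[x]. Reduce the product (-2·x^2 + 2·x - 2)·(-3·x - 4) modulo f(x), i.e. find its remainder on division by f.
a · b ≡ -10·x^2 - 20·x - 10 (mod f(x))

First multiply in Q[x] without reducing: a · b = 6·x^3 + 2·x^2 - 2·x + 8. Now divide by f(x) = x^3 + 2·x^2 + 3·x + 3, eliminating the leading term at each step:
  leading term 6·x^3: subtract (6)·f(x) = 6·x^3 + 12·x^2 + 18·x + 18, leaving -10·x^2 - 20·x - 10
The degree is now < 3, so this is the remainder. Hence a · b ≡ -10·x^2 - 20·x - 10 in Q[x]/(f).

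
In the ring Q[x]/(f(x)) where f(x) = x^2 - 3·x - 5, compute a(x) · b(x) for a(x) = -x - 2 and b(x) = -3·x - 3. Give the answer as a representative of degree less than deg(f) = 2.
a · b ≡ 18·x + 21 (mod f(x))

First multiply in Q[x] without reducing: a · b = 3·x^2 + 9·x + 6. Now divide by f(x) = x^2 - 3·x - 5, eliminating the leading term at each step:
  leading term 3·x^2: subtract (3)·f(x) = 3·x^2 - 9·x - 15, leaving 18·x + 21
The degree is now < 2, so this is the remainder. Hence a · b ≡ 18·x + 21 in Q[x]/(f).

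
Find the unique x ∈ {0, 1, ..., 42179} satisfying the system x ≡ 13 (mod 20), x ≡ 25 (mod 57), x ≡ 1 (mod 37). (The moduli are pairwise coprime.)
x ≡ 41293 (mod 42180); the representative in [0, 42180) is 41293

The moduli 20, 57, 37 are pairwise coprime, so by the CRT there is a unique solution mod 20·57·37 = 42180.
Solve by successive substitution. Start with x ≡ 13 (mod 20).
  Combine with x ≡ 25 (mod 57): write x = 13 + 20·t and require 13 + 20·t ≡ 25 (mod 57), i.e. 20·t ≡ 25 − 13 ≡ 12 (mod 57). Since 20^(−1) ≡ 20 (mod 57), t ≡ 20·12 ≡ 12 (mod 57). So x ≡ 13 + 20·12 = 253 (mod 1140).
  Combine with x ≡ 1 (mod 37): write x = 253 + 1140·t and require 253 + 1140·t ≡ 1 (mod 37), i.e. 1140·t ≡ 1 − 253 ≡ 7 (mod 37). Since 1140^(−1) ≡ 21 (mod 37) (1140 ≡ 30 (mod 37)), t ≡ 21·7 ≡ 36 (mod 37). So x ≡ 253 + 1140·36 = 41293 (mod 42180).
Unique solution in [0, 42180): x = 41293.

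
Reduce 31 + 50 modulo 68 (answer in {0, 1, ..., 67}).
13

Both summands are already reduced mod 68. 31 + 50 = 81; 81 = 1·68 + 13, so (31 + 50) mod 68 = 13.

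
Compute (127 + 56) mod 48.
39

Reduce the summands first: 127 ≡ 31, 56 ≡ 8 (mod 48), so 127 + 56 ≡ 31 + 8 (mod 48). 31 + 8 = 39; 39 = 0·48 + 39, so (127 + 56) mod 48 = 39.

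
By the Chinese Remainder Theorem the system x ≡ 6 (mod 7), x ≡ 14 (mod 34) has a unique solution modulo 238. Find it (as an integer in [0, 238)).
The moduli 7, 34 are pairwise coprime, so by the CRT there is a unique solution mod 7·34 = 238.
Solve by successive substitution. Start with x ≡ 6 (mod 7).
  Combine with x ≡ 14 (mod 34): write x = 6 + 7·t and require 6 + 7·t ≡ 14 (mod 34), i.e. 7·t ≡ 14 − 6 ≡ 8 (mod 34). Since 7^(−1) ≡ 5 (mod 34), t ≡ 5·8 ≡ 6 (mod 34). So x ≡ 6 + 7·6 = 48 (mod 238).
Unique solution in [0, 238): x = 48.

Final answer: x ≡ 48 (mod 238); the representative in [0, 238) is 48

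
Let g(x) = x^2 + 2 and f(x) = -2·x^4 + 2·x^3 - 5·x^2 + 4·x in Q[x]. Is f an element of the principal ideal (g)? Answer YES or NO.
NO

In Q[x] the ideal (g) consists of all multiples of g, so f ∈ (g) iff g | f, i.e. iff the remainder of f on division by g is 0. Divide f by g (g is monic, so eliminate the leading term of the running remainder at each step):
  leading term -2·x^4: subtract (-2·x^2)·g(x) = -2·x^4 - 4·x^2, leaving 2·x^3 - x^2 + 4·x
  leading term 2·x^3: subtract (2·x)·g(x) = 2·x^3 + 4·x, leaving -x^2
  leading term -x^2: subtract (-1)·g(x) = -x^2 - 2, leaving 2
The remainder r(x) = 2 ≠ 0 (and deg r < deg g), so g ∤ f, i.e. f ∉ (g).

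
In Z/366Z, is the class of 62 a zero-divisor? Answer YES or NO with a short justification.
YES

gcd(62, 366) = 2 > 1, so 62 is not a unit in Z/366Z. In Z/nZ every nonzero non-unit is a zero-divisor: explicitly, take b = 366/gcd = 183 ≠ 0 (mod 366); then 62·183 = 11346 = 31·366, i.e. 62·183 ≡ 0 (mod 366). So 62 is a zero-divisor.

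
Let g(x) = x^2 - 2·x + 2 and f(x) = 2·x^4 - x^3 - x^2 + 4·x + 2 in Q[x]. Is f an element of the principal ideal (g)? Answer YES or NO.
In Q[x] the ideal (g) consists of all multiples of g, so f ∈ (g) iff g | f, i.e. iff the remainder of f on division by g is 0. Divide f by g (g is monic, so eliminate the leading term of the running remainder at each step):
  leading term 2·x^4: subtract (2·x^2)·g(x) = 2·x^4 - 4·x^3 + 4·x^2, leaving 3·x^3 - 5·x^2 + 4·x + 2
  leading term 3·x^3: subtract (3·x)·g(x) = 3·x^3 - 6·x^2 + 6·x, leaving x^2 - 2·x + 2
  leading term x^2: subtract (1)·g(x) = x^2 - 2·x + 2, leaving 0
The remainder is 0, so f(x) = g(x) · h(x) with h(x) = 2·x^2 + 3·x + 1. Hence g | f, i.e. f ∈ (g).

Final answer: YES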